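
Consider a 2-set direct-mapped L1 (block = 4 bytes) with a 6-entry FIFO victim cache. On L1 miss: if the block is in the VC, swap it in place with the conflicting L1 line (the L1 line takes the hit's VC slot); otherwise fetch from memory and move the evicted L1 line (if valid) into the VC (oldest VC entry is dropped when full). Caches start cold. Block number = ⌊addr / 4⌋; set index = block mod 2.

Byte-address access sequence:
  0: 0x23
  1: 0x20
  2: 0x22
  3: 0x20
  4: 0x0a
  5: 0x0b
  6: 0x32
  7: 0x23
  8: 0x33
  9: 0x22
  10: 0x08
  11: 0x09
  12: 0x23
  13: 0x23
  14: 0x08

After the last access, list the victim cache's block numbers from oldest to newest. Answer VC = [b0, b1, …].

VC = [12, 8]

#0 0x23→b8/s0 MISS; vc=[]
#1 0x20→b8/s0 L1-HIT; vc=[]
#2 0x22→b8/s0 L1-HIT; vc=[]
#3 0x20→b8/s0 L1-HIT; vc=[]
#4 0xa→b2/s0 MISS; vc=[8]
#5 0xb→b2/s0 L1-HIT; vc=[8]
#6 0x32→b12/s0 MISS; vc=[8,2]
#7 0x23→b8/s0 VC-HIT; vc=[12,2]
#8 0x33→b12/s0 VC-HIT; vc=[8,2]
#9 0x22→b8/s0 VC-HIT; vc=[12,2]
#10 0x8→b2/s0 VC-HIT; vc=[12,8]
#11 0x9→b2/s0 L1-HIT; vc=[12,8]
#12 0x23→b8/s0 VC-HIT; vc=[12,2]
#13 0x23→b8/s0 L1-HIT; vc=[12,2]
#14 0x8→b2/s0 VC-HIT; vc=[12,8]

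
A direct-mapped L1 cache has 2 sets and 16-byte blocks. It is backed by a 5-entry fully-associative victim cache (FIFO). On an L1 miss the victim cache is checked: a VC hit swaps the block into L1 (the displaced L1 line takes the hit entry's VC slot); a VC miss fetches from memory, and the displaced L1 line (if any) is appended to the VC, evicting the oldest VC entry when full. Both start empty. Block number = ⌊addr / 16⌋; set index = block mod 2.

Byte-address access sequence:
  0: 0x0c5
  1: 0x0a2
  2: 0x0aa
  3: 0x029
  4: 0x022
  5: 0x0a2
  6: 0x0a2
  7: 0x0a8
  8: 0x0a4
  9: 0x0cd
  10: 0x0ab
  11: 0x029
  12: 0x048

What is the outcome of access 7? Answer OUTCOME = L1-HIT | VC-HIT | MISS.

OUTCOME = L1-HIT

#0 0xc5→b12/s0 MISS; vc=[]
#1 0xa2→b10/s0 MISS; vc=[12]
#2 0xaa→b10/s0 L1-HIT; vc=[12]
#3 0x29→b2/s0 MISS; vc=[12,10]
#4 0x22→b2/s0 L1-HIT; vc=[12,10]
#5 0xa2→b10/s0 VC-HIT; vc=[12,2]
#6 0xa2→b10/s0 L1-HIT; vc=[12,2]
#7 0xa8→b10/s0 L1-HIT; vc=[12,2]
#8 0xa4→b10/s0 L1-HIT; vc=[12,2]
#9 0xcd→b12/s0 VC-HIT; vc=[10,2]
#10 0xab→b10/s0 VC-HIT; vc=[12,2]
#11 0x29→b2/s0 VC-HIT; vc=[12,10]
#12 0x48→b4/s0 MISS; vc=[12,10,2]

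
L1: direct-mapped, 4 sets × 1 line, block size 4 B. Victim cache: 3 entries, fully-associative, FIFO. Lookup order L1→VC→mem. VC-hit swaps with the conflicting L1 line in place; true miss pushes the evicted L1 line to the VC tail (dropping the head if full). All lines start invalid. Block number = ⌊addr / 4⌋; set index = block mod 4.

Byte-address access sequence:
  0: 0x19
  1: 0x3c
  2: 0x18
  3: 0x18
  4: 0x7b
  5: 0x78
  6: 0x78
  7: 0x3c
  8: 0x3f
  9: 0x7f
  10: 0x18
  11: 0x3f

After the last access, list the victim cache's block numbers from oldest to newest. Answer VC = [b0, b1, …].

VC = [30, 31]

0: 0x19 (blk 6, set 2) → MISS  vc=[]
1: 0x3c (blk 15, set 3) → MISS  vc=[]
2: 0x18 (blk 6, set 2) → L1-HIT  vc=[]
3: 0x18 (blk 6, set 2) → L1-HIT  vc=[]
4: 0x7b (blk 30, set 2) → MISS  vc=[6]
5: 0x78 (blk 30, set 2) → L1-HIT  vc=[6]
6: 0x78 (blk 30, set 2) → L1-HIT  vc=[6]
7: 0x3c (blk 15, set 3) → L1-HIT  vc=[6]
8: 0x3f (blk 15, set 3) → L1-HIT  vc=[6]
9: 0x7f (blk 31, set 3) → MISS  vc=[6, 15]
10: 0x18 (blk 6, set 2) → VC-HIT  vc=[30, 15]
11: 0x3f (blk 15, set 3) → VC-HIT  vc=[30, 31]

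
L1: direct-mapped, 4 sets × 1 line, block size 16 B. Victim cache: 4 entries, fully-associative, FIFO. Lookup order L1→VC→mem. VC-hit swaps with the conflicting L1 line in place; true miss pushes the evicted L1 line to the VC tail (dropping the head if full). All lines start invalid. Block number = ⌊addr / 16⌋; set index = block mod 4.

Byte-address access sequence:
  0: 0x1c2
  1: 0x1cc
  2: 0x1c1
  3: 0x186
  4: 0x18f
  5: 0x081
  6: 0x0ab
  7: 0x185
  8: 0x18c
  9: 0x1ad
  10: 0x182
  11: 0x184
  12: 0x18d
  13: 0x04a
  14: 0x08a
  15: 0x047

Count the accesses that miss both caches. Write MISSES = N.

  [0] addr=0x1c2 blk=28 s=0: MISS | VC []
  [1] addr=0x1cc blk=28 s=0: L1-HIT | VC []
  [2] addr=0x1c1 blk=28 s=0: L1-HIT | VC []
  [3] addr=0x186 blk=24 s=0: MISS | VC [28]
  [4] addr=0x18f blk=24 s=0: L1-HIT | VC [28]
  [5] addr=0x81 blk=8 s=0: MISS | VC [28, 24]
  [6] addr=0xab blk=10 s=2: MISS | VC [28, 24]
  [7] addr=0x185 blk=24 s=0: VC-HIT | VC [28, 8]
  [8] addr=0x18c blk=24 s=0: L1-HIT | VC [28, 8]
  [9] addr=0x1ad blk=26 s=2: MISS | VC [28, 8, 10]
  [10] addr=0x182 blk=24 s=0: L1-HIT | VC [28, 8, 10]
  [11] addr=0x184 blk=24 s=0: L1-HIT | VC [28, 8, 10]
  [12] addr=0x18d blk=24 s=0: L1-HIT | VC [28, 8, 10]
  [13] addr=0x4a blk=4 s=0: MISS | VC [28, 8, 10, 24]
  [14] addr=0x8a blk=8 s=0: VC-HIT | VC [28, 4, 10, 24]
  [15] addr=0x47 blk=4 s=0: VC-HIT | VC [28, 8, 10, 24]

MISSES = 6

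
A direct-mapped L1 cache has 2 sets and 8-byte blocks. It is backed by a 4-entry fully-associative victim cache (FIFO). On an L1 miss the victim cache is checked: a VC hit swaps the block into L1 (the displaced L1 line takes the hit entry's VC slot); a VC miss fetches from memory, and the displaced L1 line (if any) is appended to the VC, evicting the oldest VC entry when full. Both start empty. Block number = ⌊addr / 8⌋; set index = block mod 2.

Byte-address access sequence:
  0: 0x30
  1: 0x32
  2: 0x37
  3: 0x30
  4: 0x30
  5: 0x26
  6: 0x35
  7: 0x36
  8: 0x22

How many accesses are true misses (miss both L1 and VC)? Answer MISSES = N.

0: 0x30 (blk 6, set 0) → MISS  vc=[]
1: 0x32 (blk 6, set 0) → L1-HIT  vc=[]
2: 0x37 (blk 6, set 0) → L1-HIT  vc=[]
3: 0x30 (blk 6, set 0) → L1-HIT  vc=[]
4: 0x30 (blk 6, set 0) → L1-HIT  vc=[]
5: 0x26 (blk 4, set 0) → MISS  vc=[6]
6: 0x35 (blk 6, set 0) → VC-HIT  vc=[4]
7: 0x36 (blk 6, set 0) → L1-HIT  vc=[4]
8: 0x22 (blk 4, set 0) → VC-HIT  vc=[6]

MISSES = 2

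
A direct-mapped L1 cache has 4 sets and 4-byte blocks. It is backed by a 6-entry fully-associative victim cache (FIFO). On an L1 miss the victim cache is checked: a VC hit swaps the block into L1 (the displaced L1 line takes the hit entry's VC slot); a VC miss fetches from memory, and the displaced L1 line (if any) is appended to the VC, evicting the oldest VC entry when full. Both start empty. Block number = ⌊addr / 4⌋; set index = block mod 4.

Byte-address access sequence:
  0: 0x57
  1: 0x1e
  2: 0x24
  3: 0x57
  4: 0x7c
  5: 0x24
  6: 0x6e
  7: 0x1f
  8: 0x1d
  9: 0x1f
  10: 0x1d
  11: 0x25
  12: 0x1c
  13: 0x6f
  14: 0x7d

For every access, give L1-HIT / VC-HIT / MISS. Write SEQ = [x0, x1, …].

  [0] addr=0x57 blk=21 s=1: MISS | VC []
  [1] addr=0x1e blk=7 s=3: MISS | VC []
  [2] addr=0x24 blk=9 s=1: MISS | VC [21]
  [3] addr=0x57 blk=21 s=1: VC-HIT | VC [9]
  [4] addr=0x7c blk=31 s=3: MISS | VC [9, 7]
  [5] addr=0x24 blk=9 s=1: VC-HIT | VC [21, 7]
  [6] addr=0x6e blk=27 s=3: MISS | VC [21, 7, 31]
  [7] addr=0x1f blk=7 s=3: VC-HIT | VC [21, 27, 31]
  [8] addr=0x1d blk=7 s=3: L1-HIT | VC [21, 27, 31]
  [9] addr=0x1f blk=7 s=3: L1-HIT | VC [21, 27, 31]
  [10] addr=0x1d blk=7 s=3: L1-HIT | VC [21, 27, 31]
  [11] addr=0x25 blk=9 s=1: L1-HIT | VC [21, 27, 31]
  [12] addr=0x1c blk=7 s=3: L1-HIT | VC [21, 27, 31]
  [13] addr=0x6f blk=27 s=3: VC-HIT | VC [21, 7, 31]
  [14] addr=0x7d blk=31 s=3: VC-HIT | VC [21, 7, 27]

SEQ = [MISS, MISS, MISS, VC-HIT, MISS, VC-HIT, MISS, VC-HIT, L1-HIT, L1-HIT, L1-HIT, L1-HIT, L1-HIT, VC-HIT, VC-HIT]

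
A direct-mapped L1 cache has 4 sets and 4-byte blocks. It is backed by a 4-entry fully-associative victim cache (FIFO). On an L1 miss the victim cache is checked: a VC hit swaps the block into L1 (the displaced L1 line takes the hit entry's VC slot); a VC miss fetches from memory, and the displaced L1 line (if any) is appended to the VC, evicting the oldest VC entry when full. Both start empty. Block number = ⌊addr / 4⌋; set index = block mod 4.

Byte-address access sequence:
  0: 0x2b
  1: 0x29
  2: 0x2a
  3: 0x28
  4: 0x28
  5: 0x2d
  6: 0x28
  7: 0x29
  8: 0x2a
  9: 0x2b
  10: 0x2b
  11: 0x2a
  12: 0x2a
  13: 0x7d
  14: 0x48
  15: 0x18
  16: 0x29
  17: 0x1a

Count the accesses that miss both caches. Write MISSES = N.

MISSES = 5

  [0] addr=0x2b blk=10 s=2: MISS | VC []
  [1] addr=0x29 blk=10 s=2: L1-HIT | VC []
  [2] addr=0x2a blk=10 s=2: L1-HIT | VC []
  [3] addr=0x28 blk=10 s=2: L1-HIT | VC []
  [4] addr=0x28 blk=10 s=2: L1-HIT | VC []
  [5] addr=0x2d blk=11 s=3: MISS | VC []
  [6] addr=0x28 blk=10 s=2: L1-HIT | VC []
  [7] addr=0x29 blk=10 s=2: L1-HIT | VC []
  [8] addr=0x2a blk=10 s=2: L1-HIT | VC []
  [9] addr=0x2b blk=10 s=2: L1-HIT | VC []
  [10] addr=0x2b blk=10 s=2: L1-HIT | VC []
  [11] addr=0x2a blk=10 s=2: L1-HIT | VC []
  [12] addr=0x2a blk=10 s=2: L1-HIT | VC []
  [13] addr=0x7d blk=31 s=3: MISS | VC [11]
  [14] addr=0x48 blk=18 s=2: MISS | VC [11, 10]
  [15] addr=0x18 blk=6 s=2: MISS | VC [11, 10, 18]
  [16] addr=0x29 blk=10 s=2: VC-HIT | VC [11, 6, 18]
  [17] addr=0x1a blk=6 s=2: VC-HIT | VC [11, 10, 18]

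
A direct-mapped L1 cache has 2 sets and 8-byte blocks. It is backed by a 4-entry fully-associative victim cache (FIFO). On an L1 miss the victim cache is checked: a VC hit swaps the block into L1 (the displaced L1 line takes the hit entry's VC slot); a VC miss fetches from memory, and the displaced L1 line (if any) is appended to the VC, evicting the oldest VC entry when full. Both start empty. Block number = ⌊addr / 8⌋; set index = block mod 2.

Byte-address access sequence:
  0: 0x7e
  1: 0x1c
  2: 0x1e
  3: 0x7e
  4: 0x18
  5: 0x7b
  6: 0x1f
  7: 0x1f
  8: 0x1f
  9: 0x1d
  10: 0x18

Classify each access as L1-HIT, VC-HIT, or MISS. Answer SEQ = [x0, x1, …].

SEQ = [MISS, MISS, L1-HIT, VC-HIT, VC-HIT, VC-HIT, VC-HIT, L1-HIT, L1-HIT, L1-HIT, L1-HIT]

0: 0x7e (blk 15, set 1) → MISS  vc=[]
1: 0x1c (blk 3, set 1) → MISS  vc=[15]
2: 0x1e (blk 3, set 1) → L1-HIT  vc=[15]
3: 0x7e (blk 15, set 1) → VC-HIT  vc=[3]
4: 0x18 (blk 3, set 1) → VC-HIT  vc=[15]
5: 0x7b (blk 15, set 1) → VC-HIT  vc=[3]
6: 0x1f (blk 3, set 1) → VC-HIT  vc=[15]
7: 0x1f (blk 3, set 1) → L1-HIT  vc=[15]
8: 0x1f (blk 3, set 1) → L1-HIT  vc=[15]
9: 0x1d (blk 3, set 1) → L1-HIT  vc=[15]
10: 0x18 (blk 3, set 1) → L1-HIT  vc=[15]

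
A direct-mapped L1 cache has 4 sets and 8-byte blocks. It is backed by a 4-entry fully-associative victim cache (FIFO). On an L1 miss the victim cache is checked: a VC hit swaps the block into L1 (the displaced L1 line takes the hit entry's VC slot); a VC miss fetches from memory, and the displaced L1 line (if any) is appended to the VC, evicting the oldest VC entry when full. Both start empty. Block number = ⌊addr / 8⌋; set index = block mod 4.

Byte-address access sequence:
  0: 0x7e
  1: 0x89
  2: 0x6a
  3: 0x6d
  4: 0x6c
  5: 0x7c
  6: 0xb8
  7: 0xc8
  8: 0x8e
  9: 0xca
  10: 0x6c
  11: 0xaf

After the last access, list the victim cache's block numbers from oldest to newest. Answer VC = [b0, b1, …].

#0 0x7e→b15/s3 MISS; vc=[]
#1 0x89→b17/s1 MISS; vc=[]
#2 0x6a→b13/s1 MISS; vc=[17]
#3 0x6d→b13/s1 L1-HIT; vc=[17]
#4 0x6c→b13/s1 L1-HIT; vc=[17]
#5 0x7c→b15/s3 L1-HIT; vc=[17]
#6 0xb8→b23/s3 MISS; vc=[17,15]
#7 0xc8→b25/s1 MISS; vc=[17,15,13]
#8 0x8e→b17/s1 VC-HIT; vc=[25,15,13]
#9 0xca→b25/s1 VC-HIT; vc=[17,15,13]
#10 0x6c→b13/s1 VC-HIT; vc=[17,15,25]
#11 0xaf→b21/s1 MISS; vc=[17,15,25,13]

VC = [17, 15, 25, 13]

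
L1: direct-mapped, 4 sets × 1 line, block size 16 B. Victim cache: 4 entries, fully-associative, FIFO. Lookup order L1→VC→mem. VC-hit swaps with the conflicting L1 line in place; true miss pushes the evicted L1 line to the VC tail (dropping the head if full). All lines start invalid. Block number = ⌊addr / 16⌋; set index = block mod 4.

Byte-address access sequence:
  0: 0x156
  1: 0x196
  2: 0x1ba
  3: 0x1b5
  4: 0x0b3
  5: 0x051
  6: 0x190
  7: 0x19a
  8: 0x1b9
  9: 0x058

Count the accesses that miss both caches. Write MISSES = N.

MISSES = 5

0: 0x156 (blk 21, set 1) → MISS  vc=[]
1: 0x196 (blk 25, set 1) → MISS  vc=[21]
2: 0x1ba (blk 27, set 3) → MISS  vc=[21]
3: 0x1b5 (blk 27, set 3) → L1-HIT  vc=[21]
4: 0xb3 (blk 11, set 3) → MISS  vc=[21, 27]
5: 0x51 (blk 5, set 1) → MISS  vc=[21, 27, 25]
6: 0x190 (blk 25, set 1) → VC-HIT  vc=[21, 27, 5]
7: 0x19a (blk 25, set 1) → L1-HIT  vc=[21, 27, 5]
8: 0x1b9 (blk 27, set 3) → VC-HIT  vc=[21, 11, 5]
9: 0x58 (blk 5, set 1) → VC-HIT  vc=[21, 11, 25]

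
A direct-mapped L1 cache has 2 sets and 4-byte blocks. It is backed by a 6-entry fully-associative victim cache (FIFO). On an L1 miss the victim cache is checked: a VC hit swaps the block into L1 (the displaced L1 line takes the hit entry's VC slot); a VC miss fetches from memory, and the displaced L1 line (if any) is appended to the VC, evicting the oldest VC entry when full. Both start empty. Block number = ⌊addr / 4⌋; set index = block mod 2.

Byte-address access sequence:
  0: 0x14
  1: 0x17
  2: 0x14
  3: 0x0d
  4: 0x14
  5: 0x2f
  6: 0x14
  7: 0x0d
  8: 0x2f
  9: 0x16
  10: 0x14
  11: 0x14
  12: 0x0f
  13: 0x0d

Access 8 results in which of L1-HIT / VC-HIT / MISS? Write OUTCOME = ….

  [0] addr=0x14 blk=5 s=1: MISS | VC []
  [1] addr=0x17 blk=5 s=1: L1-HIT | VC []
  [2] addr=0x14 blk=5 s=1: L1-HIT | VC []
  [3] addr=0xd blk=3 s=1: MISS | VC [5]
  [4] addr=0x14 blk=5 s=1: VC-HIT | VC [3]
  [5] addr=0x2f blk=11 s=1: MISS | VC [3, 5]
  [6] addr=0x14 blk=5 s=1: VC-HIT | VC [3, 11]
  [7] addr=0xd blk=3 s=1: VC-HIT | VC [5, 11]
  [8] addr=0x2f blk=11 s=1: VC-HIT | VC [5, 3]
  [9] addr=0x16 blk=5 s=1: VC-HIT | VC [11, 3]
  [10] addr=0x14 blk=5 s=1: L1-HIT | VC [11, 3]
  [11] addr=0x14 blk=5 s=1: L1-HIT | VC [11, 3]
  [12] addr=0xf blk=3 s=1: VC-HIT | VC [11, 5]
  [13] addr=0xd blk=3 s=1: L1-HIT | VC [11, 5]

OUTCOME = VC-HIT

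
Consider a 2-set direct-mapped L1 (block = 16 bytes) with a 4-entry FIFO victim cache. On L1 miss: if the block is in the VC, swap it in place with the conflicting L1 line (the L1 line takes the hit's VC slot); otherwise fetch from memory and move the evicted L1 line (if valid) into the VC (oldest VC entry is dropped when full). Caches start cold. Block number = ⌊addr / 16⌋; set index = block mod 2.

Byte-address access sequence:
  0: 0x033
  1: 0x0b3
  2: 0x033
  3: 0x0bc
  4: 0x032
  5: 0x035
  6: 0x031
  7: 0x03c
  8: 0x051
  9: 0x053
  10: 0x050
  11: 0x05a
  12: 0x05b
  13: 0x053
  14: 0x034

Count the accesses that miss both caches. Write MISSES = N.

MISSES = 3

  [0] addr=0x33 blk=3 s=1: MISS | VC []
  [1] addr=0xb3 blk=11 s=1: MISS | VC [3]
  [2] addr=0x33 blk=3 s=1: VC-HIT | VC [11]
  [3] addr=0xbc blk=11 s=1: VC-HIT | VC [3]
  [4] addr=0x32 blk=3 s=1: VC-HIT | VC [11]
  [5] addr=0x35 blk=3 s=1: L1-HIT | VC [11]
  [6] addr=0x31 blk=3 s=1: L1-HIT | VC [11]
  [7] addr=0x3c blk=3 s=1: L1-HIT | VC [11]
  [8] addr=0x51 blk=5 s=1: MISS | VC [11, 3]
  [9] addr=0x53 blk=5 s=1: L1-HIT | VC [11, 3]
  [10] addr=0x50 blk=5 s=1: L1-HIT | VC [11, 3]
  [11] addr=0x5a blk=5 s=1: L1-HIT | VC [11, 3]
  [12] addr=0x5b blk=5 s=1: L1-HIT | VC [11, 3]
  [13] addr=0x53 blk=5 s=1: L1-HIT | VC [11, 3]
  [14] addr=0x34 blk=3 s=1: VC-HIT | VC [11, 5]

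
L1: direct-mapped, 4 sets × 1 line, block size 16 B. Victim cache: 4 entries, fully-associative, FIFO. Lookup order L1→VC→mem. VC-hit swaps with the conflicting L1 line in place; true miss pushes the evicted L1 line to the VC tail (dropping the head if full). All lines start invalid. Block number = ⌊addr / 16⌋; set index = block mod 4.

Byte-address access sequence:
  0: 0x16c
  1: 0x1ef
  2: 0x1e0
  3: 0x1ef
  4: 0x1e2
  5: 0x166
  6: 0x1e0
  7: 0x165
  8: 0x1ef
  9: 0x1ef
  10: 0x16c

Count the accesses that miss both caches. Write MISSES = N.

MISSES = 2

#0 0x16c→b22/s2 MISS; vc=[]
#1 0x1ef→b30/s2 MISS; vc=[22]
#2 0x1e0→b30/s2 L1-HIT; vc=[22]
#3 0x1ef→b30/s2 L1-HIT; vc=[22]
#4 0x1e2→b30/s2 L1-HIT; vc=[22]
#5 0x166→b22/s2 VC-HIT; vc=[30]
#6 0x1e0→b30/s2 VC-HIT; vc=[22]
#7 0x165→b22/s2 VC-HIT; vc=[30]
#8 0x1ef→b30/s2 VC-HIT; vc=[22]
#9 0x1ef→b30/s2 L1-HIT; vc=[22]
#10 0x16c→b22/s2 VC-HIT; vc=[30]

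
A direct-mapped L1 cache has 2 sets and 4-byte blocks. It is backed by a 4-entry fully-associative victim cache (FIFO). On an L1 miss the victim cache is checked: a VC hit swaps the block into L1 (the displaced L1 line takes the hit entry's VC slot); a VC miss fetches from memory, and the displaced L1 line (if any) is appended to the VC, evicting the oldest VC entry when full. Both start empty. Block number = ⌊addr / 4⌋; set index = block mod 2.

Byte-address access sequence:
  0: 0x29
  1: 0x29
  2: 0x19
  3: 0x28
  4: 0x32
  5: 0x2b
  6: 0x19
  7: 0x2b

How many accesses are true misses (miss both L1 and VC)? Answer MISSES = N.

  [0] addr=0x29 blk=10 s=0: MISS | VC []
  [1] addr=0x29 blk=10 s=0: L1-HIT | VC []
  [2] addr=0x19 blk=6 s=0: MISS | VC [10]
  [3] addr=0x28 blk=10 s=0: VC-HIT | VC [6]
  [4] addr=0x32 blk=12 s=0: MISS | VC [6, 10]
  [5] addr=0x2b blk=10 s=0: VC-HIT | VC [6, 12]
  [6] addr=0x19 blk=6 s=0: VC-HIT | VC [10, 12]
  [7] addr=0x2b blk=10 s=0: VC-HIT | VC [6, 12]

MISSES = 3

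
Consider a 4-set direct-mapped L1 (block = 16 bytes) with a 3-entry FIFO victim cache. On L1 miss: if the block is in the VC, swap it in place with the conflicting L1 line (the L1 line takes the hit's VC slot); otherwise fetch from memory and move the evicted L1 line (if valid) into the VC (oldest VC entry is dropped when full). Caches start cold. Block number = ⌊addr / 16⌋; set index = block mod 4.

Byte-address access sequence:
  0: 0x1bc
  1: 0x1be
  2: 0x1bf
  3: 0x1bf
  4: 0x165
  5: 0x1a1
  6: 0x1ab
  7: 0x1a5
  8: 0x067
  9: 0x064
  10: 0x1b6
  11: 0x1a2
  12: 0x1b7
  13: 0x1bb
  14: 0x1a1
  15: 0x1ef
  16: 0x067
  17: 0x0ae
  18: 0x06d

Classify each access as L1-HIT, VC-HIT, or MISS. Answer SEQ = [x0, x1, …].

SEQ = [MISS, L1-HIT, L1-HIT, L1-HIT, MISS, MISS, L1-HIT, L1-HIT, MISS, L1-HIT, L1-HIT, VC-HIT, L1-HIT, L1-HIT, L1-HIT, MISS, VC-HIT, MISS, VC-HIT]

0: 0x1bc (blk 27, set 3) → MISS  vc=[]
1: 0x1be (blk 27, set 3) → L1-HIT  vc=[]
2: 0x1bf (blk 27, set 3) → L1-HIT  vc=[]
3: 0x1bf (blk 27, set 3) → L1-HIT  vc=[]
4: 0x165 (blk 22, set 2) → MISS  vc=[]
5: 0x1a1 (blk 26, set 2) → MISS  vc=[22]
6: 0x1ab (blk 26, set 2) → L1-HIT  vc=[22]
7: 0x1a5 (blk 26, set 2) → L1-HIT  vc=[22]
8: 0x67 (blk 6, set 2) → MISS  vc=[22, 26]
9: 0x64 (blk 6, set 2) → L1-HIT  vc=[22, 26]
10: 0x1b6 (blk 27, set 3) → L1-HIT  vc=[22, 26]
11: 0x1a2 (blk 26, set 2) → VC-HIT  vc=[22, 6]
12: 0x1b7 (blk 27, set 3) → L1-HIT  vc=[22, 6]
13: 0x1bb (blk 27, set 3) → L1-HIT  vc=[22, 6]
14: 0x1a1 (blk 26, set 2) → L1-HIT  vc=[22, 6]
15: 0x1ef (blk 30, set 2) → MISS  vc=[22, 6, 26]
16: 0x67 (blk 6, set 2) → VC-HIT  vc=[22, 30, 26]
17: 0xae (blk 10, set 2) → MISS  vc=[30, 26, 6]
18: 0x6d (blk 6, set 2) → VC-HIT  vc=[30, 26, 10]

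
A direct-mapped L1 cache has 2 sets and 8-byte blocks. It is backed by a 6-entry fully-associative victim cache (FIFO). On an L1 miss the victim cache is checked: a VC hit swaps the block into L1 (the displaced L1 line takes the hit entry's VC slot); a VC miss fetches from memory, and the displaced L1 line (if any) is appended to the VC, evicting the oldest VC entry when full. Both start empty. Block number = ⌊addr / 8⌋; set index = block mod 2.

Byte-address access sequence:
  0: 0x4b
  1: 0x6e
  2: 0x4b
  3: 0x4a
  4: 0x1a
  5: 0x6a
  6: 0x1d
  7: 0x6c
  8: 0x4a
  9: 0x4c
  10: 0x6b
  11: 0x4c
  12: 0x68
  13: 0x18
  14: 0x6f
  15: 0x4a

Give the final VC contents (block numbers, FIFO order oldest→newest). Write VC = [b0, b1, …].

VC = [3, 13]

#0 0x4b→b9/s1 MISS; vc=[]
#1 0x6e→b13/s1 MISS; vc=[9]
#2 0x4b→b9/s1 VC-HIT; vc=[13]
#3 0x4a→b9/s1 L1-HIT; vc=[13]
#4 0x1a→b3/s1 MISS; vc=[13,9]
#5 0x6a→b13/s1 VC-HIT; vc=[3,9]
#6 0x1d→b3/s1 VC-HIT; vc=[13,9]
#7 0x6c→b13/s1 VC-HIT; vc=[3,9]
#8 0x4a→b9/s1 VC-HIT; vc=[3,13]
#9 0x4c→b9/s1 L1-HIT; vc=[3,13]
#10 0x6b→b13/s1 VC-HIT; vc=[3,9]
#11 0x4c→b9/s1 VC-HIT; vc=[3,13]
#12 0x68→b13/s1 VC-HIT; vc=[3,9]
#13 0x18→b3/s1 VC-HIT; vc=[13,9]
#14 0x6f→b13/s1 VC-HIT; vc=[3,9]
#15 0x4a→b9/s1 VC-HIT; vc=[3,13]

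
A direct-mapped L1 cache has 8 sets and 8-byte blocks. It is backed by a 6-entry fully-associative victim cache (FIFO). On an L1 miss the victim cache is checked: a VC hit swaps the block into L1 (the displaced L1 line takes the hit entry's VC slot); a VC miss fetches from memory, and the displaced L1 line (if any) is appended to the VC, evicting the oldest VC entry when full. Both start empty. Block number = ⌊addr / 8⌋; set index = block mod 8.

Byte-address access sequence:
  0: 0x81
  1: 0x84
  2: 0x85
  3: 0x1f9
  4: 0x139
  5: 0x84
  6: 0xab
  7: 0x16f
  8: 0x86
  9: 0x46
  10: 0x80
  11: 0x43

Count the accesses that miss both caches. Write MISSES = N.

MISSES = 6

  [0] addr=0x81 blk=16 s=0: MISS | VC []
  [1] addr=0x84 blk=16 s=0: L1-HIT | VC []
  [2] addr=0x85 blk=16 s=0: L1-HIT | VC []
  [3] addr=0x1f9 blk=63 s=7: MISS | VC []
  [4] addr=0x139 blk=39 s=7: MISS | VC [63]
  [5] addr=0x84 blk=16 s=0: L1-HIT | VC [63]
  [6] addr=0xab blk=21 s=5: MISS | VC [63]
  [7] addr=0x16f blk=45 s=5: MISS | VC [63, 21]
  [8] addr=0x86 blk=16 s=0: L1-HIT | VC [63, 21]
  [9] addr=0x46 blk=8 s=0: MISS | VC [63, 21, 16]
  [10] addr=0x80 blk=16 s=0: VC-HIT | VC [63, 21, 8]
  [11] addr=0x43 blk=8 s=0: VC-HIT | VC [63, 21, 16]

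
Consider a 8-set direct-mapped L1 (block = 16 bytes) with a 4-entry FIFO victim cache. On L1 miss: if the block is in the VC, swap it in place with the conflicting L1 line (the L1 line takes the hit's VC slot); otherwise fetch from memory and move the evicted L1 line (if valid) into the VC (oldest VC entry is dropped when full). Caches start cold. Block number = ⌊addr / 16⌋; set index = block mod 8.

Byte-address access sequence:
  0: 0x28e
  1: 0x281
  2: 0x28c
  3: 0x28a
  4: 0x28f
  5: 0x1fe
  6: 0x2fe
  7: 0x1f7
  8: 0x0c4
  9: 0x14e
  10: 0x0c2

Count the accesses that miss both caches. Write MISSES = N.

  [0] addr=0x28e blk=40 s=0: MISS | VC []
  [1] addr=0x281 blk=40 s=0: L1-HIT | VC []
  [2] addr=0x28c blk=40 s=0: L1-HIT | VC []
  [3] addr=0x28a blk=40 s=0: L1-HIT | VC []
  [4] addr=0x28f blk=40 s=0: L1-HIT | VC []
  [5] addr=0x1fe blk=31 s=7: MISS | VC []
  [6] addr=0x2fe blk=47 s=7: MISS | VC [31]
  [7] addr=0x1f7 blk=31 s=7: VC-HIT | VC [47]
  [8] addr=0xc4 blk=12 s=4: MISS | VC [47]
  [9] addr=0x14e blk=20 s=4: MISS | VC [47, 12]
  [10] addr=0xc2 blk=12 s=4: VC-HIT | VC [47, 20]

MISSES = 5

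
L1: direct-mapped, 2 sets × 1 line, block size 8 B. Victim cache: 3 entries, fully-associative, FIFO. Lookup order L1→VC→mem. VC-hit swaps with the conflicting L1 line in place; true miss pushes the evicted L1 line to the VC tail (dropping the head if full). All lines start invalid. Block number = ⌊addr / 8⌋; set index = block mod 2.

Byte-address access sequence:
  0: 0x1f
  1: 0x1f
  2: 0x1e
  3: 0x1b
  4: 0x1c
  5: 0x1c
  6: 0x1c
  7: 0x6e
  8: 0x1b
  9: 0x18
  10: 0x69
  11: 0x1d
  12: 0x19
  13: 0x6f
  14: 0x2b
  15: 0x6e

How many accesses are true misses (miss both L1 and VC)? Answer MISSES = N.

  [0] addr=0x1f blk=3 s=1: MISS | VC []
  [1] addr=0x1f blk=3 s=1: L1-HIT | VC []
  [2] addr=0x1e blk=3 s=1: L1-HIT | VC []
  [3] addr=0x1b blk=3 s=1: L1-HIT | VC []
  [4] addr=0x1c blk=3 s=1: L1-HIT | VC []
  [5] addr=0x1c blk=3 s=1: L1-HIT | VC []
  [6] addr=0x1c blk=3 s=1: L1-HIT | VC []
  [7] addr=0x6e blk=13 s=1: MISS | VC [3]
  [8] addr=0x1b blk=3 s=1: VC-HIT | VC [13]
  [9] addr=0x18 blk=3 s=1: L1-HIT | VC [13]
  [10] addr=0x69 blk=13 s=1: VC-HIT | VC [3]
  [11] addr=0x1d blk=3 s=1: VC-HIT | VC [13]
  [12] addr=0x19 blk=3 s=1: L1-HIT | VC [13]
  [13] addr=0x6f blk=13 s=1: VC-HIT | VC [3]
  [14] addr=0x2b blk=5 s=1: MISS | VC [3, 13]
  [15] addr=0x6e blk=13 s=1: VC-HIT | VC [3, 5]

MISSES = 3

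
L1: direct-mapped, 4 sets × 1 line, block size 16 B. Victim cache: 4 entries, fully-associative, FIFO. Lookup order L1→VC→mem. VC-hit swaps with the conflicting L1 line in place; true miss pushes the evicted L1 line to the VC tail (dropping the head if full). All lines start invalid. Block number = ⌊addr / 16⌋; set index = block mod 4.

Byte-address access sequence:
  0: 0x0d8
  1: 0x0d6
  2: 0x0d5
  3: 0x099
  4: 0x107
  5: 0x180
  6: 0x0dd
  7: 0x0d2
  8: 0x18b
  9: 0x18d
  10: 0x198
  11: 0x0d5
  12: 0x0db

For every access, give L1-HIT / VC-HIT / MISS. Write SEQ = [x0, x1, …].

0: 0xd8 (blk 13, set 1) → MISS  vc=[]
1: 0xd6 (blk 13, set 1) → L1-HIT  vc=[]
2: 0xd5 (blk 13, set 1) → L1-HIT  vc=[]
3: 0x99 (blk 9, set 1) → MISS  vc=[13]
4: 0x107 (blk 16, set 0) → MISS  vc=[13]
5: 0x180 (blk 24, set 0) → MISS  vc=[13, 16]
6: 0xdd (blk 13, set 1) → VC-HIT  vc=[9, 16]
7: 0xd2 (blk 13, set 1) → L1-HIT  vc=[9, 16]
8: 0x18b (blk 24, set 0) → L1-HIT  vc=[9, 16]
9: 0x18d (blk 24, set 0) → L1-HIT  vc=[9, 16]
10: 0x198 (blk 25, set 1) → MISS  vc=[9, 16, 13]
11: 0xd5 (blk 13, set 1) → VC-HIT  vc=[9, 16, 25]
12: 0xdb (blk 13, set 1) → L1-HIT  vc=[9, 16, 25]

SEQ = [MISS, L1-HIT, L1-HIT, MISS, MISS, MISS, VC-HIT, L1-HIT, L1-HIT, L1-HIT, MISS, VC-HIT, L1-HIT]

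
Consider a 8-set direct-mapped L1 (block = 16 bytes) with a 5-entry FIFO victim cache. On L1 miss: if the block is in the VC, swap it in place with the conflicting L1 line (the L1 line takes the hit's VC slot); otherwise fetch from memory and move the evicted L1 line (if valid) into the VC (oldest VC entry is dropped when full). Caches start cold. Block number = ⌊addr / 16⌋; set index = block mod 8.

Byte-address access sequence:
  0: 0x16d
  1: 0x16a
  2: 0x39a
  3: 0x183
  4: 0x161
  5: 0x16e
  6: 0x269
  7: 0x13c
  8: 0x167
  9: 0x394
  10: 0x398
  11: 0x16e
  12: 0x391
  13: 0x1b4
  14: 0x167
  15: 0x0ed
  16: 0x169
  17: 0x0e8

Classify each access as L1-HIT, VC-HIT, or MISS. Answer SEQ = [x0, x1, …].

0: 0x16d (blk 22, set 6) → MISS  vc=[]
1: 0x16a (blk 22, set 6) → L1-HIT  vc=[]
2: 0x39a (blk 57, set 1) → MISS  vc=[]
3: 0x183 (blk 24, set 0) → MISS  vc=[]
4: 0x161 (blk 22, set 6) → L1-HIT  vc=[]
5: 0x16e (blk 22, set 6) → L1-HIT  vc=[]
6: 0x269 (blk 38, set 6) → MISS  vc=[22]
7: 0x13c (blk 19, set 3) → MISS  vc=[22]
8: 0x167 (blk 22, set 6) → VC-HIT  vc=[38]
9: 0x394 (blk 57, set 1) → L1-HIT  vc=[38]
10: 0x398 (blk 57, set 1) → L1-HIT  vc=[38]
11: 0x16e (blk 22, set 6) → L1-HIT  vc=[38]
12: 0x391 (blk 57, set 1) → L1-HIT  vc=[38]
13: 0x1b4 (blk 27, set 3) → MISS  vc=[38, 19]
14: 0x167 (blk 22, set 6) → L1-HIT  vc=[38, 19]
15: 0xed (blk 14, set 6) → MISS  vc=[38, 19, 22]
16: 0x169 (blk 22, set 6) → VC-HIT  vc=[38, 19, 14]
17: 0xe8 (blk 14, set 6) → VC-HIT  vc=[38, 19, 22]

SEQ = [MISS, L1-HIT, MISS, MISS, L1-HIT, L1-HIT, MISS, MISS, VC-HIT, L1-HIT, L1-HIT, L1-HIT, L1-HIT, MISS, L1-HIT, MISS, VC-HIT, VC-HIT]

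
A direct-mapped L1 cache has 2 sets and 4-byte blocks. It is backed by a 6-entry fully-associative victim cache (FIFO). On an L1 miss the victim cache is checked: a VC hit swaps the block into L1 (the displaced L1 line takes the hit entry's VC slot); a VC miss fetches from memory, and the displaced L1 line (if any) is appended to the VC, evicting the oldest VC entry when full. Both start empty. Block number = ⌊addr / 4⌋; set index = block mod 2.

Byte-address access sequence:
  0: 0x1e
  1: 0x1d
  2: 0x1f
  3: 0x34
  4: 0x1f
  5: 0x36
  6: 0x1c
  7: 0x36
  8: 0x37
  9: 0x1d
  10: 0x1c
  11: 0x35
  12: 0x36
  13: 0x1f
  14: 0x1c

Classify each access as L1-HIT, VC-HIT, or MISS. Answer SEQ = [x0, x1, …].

  [0] addr=0x1e blk=7 s=1: MISS | VC []
  [1] addr=0x1d blk=7 s=1: L1-HIT | VC []
  [2] addr=0x1f blk=7 s=1: L1-HIT | VC []
  [3] addr=0x34 blk=13 s=1: MISS | VC [7]
  [4] addr=0x1f blk=7 s=1: VC-HIT | VC [13]
  [5] addr=0x36 blk=13 s=1: VC-HIT | VC [7]
  [6] addr=0x1c blk=7 s=1: VC-HIT | VC [13]
  [7] addr=0x36 blk=13 s=1: VC-HIT | VC [7]
  [8] addr=0x37 blk=13 s=1: L1-HIT | VC [7]
  [9] addr=0x1d blk=7 s=1: VC-HIT | VC [13]
  [10] addr=0x1c blk=7 s=1: L1-HIT | VC [13]
  [11] addr=0x35 blk=13 s=1: VC-HIT | VC [7]
  [12] addr=0x36 blk=13 s=1: L1-HIT | VC [7]
  [13] addr=0x1f blk=7 s=1: VC-HIT | VC [13]
  [14] addr=0x1c blk=7 s=1: L1-HIT | VC [13]

SEQ = [MISS, L1-HIT, L1-HIT, MISS, VC-HIT, VC-HIT, VC-HIT, VC-HIT, L1-HIT, VC-HIT, L1-HIT, VC-HIT, L1-HIT, VC-HIT, L1-HIT]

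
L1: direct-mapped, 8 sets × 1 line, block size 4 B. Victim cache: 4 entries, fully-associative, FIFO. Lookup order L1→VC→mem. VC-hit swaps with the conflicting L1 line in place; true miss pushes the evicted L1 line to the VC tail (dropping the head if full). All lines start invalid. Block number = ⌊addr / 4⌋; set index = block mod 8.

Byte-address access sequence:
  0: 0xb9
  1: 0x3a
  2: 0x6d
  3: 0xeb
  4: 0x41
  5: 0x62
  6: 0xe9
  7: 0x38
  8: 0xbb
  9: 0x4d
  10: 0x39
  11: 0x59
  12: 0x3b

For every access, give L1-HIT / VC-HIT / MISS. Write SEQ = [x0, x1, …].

SEQ = [MISS, MISS, MISS, MISS, MISS, MISS, L1-HIT, L1-HIT, VC-HIT, MISS, VC-HIT, MISS, VC-HIT]

0: 0xb9 (blk 46, set 6) → MISS  vc=[]
1: 0x3a (blk 14, set 6) → MISS  vc=[46]
2: 0x6d (blk 27, set 3) → MISS  vc=[46]
3: 0xeb (blk 58, set 2) → MISS  vc=[46]
4: 0x41 (blk 16, set 0) → MISS  vc=[46]
5: 0x62 (blk 24, set 0) → MISS  vc=[46, 16]
6: 0xe9 (blk 58, set 2) → L1-HIT  vc=[46, 16]
7: 0x38 (blk 14, set 6) → L1-HIT  vc=[46, 16]
8: 0xbb (blk 46, set 6) → VC-HIT  vc=[14, 16]
9: 0x4d (blk 19, set 3) → MISS  vc=[14, 16, 27]
10: 0x39 (blk 14, set 6) → VC-HIT  vc=[46, 16, 27]
11: 0x59 (blk 22, set 6) → MISS  vc=[46, 16, 27, 14]
12: 0x3b (blk 14, set 6) → VC-HIT  vc=[46, 16, 27, 22]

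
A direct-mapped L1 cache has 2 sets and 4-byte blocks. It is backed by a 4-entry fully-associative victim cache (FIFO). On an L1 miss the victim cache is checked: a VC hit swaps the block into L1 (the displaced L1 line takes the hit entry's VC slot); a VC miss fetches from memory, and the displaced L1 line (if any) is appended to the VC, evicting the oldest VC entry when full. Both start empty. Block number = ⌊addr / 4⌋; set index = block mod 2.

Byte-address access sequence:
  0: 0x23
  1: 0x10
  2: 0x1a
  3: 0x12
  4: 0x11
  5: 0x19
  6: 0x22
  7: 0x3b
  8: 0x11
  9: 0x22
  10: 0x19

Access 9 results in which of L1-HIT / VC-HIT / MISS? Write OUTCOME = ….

OUTCOME = VC-HIT

  [0] addr=0x23 blk=8 s=0: MISS | VC []
  [1] addr=0x10 blk=4 s=0: MISS | VC [8]
  [2] addr=0x1a blk=6 s=0: MISS | VC [8, 4]
  [3] addr=0x12 blk=4 s=0: VC-HIT | VC [8, 6]
  [4] addr=0x11 blk=4 s=0: L1-HIT | VC [8, 6]
  [5] addr=0x19 blk=6 s=0: VC-HIT | VC [8, 4]
  [6] addr=0x22 blk=8 s=0: VC-HIT | VC [6, 4]
  [7] addr=0x3b blk=14 s=0: MISS | VC [6, 4, 8]
  [8] addr=0x11 blk=4 s=0: VC-HIT | VC [6, 14, 8]
  [9] addr=0x22 blk=8 s=0: VC-HIT | VC [6, 14, 4]
  [10] addr=0x19 blk=6 s=0: VC-HIT | VC [8, 14, 4]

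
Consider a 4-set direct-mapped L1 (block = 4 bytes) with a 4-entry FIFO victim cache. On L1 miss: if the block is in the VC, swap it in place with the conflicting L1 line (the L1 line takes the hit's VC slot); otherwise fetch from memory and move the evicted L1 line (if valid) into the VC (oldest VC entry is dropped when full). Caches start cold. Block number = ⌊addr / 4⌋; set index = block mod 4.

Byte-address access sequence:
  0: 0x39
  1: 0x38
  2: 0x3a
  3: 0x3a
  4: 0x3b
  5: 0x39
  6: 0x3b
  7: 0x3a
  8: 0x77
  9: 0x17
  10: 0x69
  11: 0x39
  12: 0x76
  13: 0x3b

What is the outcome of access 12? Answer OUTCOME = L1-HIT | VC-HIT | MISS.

OUTCOME = VC-HIT

0: 0x39 (blk 14, set 2) → MISS  vc=[]
1: 0x38 (blk 14, set 2) → L1-HIT  vc=[]
2: 0x3a (blk 14, set 2) → L1-HIT  vc=[]
3: 0x3a (blk 14, set 2) → L1-HIT  vc=[]
4: 0x3b (blk 14, set 2) → L1-HIT  vc=[]
5: 0x39 (blk 14, set 2) → L1-HIT  vc=[]
6: 0x3b (blk 14, set 2) → L1-HIT  vc=[]
7: 0x3a (blk 14, set 2) → L1-HIT  vc=[]
8: 0x77 (blk 29, set 1) → MISS  vc=[]
9: 0x17 (blk 5, set 1) → MISS  vc=[29]
10: 0x69 (blk 26, set 2) → MISS  vc=[29, 14]
11: 0x39 (blk 14, set 2) → VC-HIT  vc=[29, 26]
12: 0x76 (blk 29, set 1) → VC-HIT  vc=[5, 26]
13: 0x3b (blk 14, set 2) → L1-HIT  vc=[5, 26]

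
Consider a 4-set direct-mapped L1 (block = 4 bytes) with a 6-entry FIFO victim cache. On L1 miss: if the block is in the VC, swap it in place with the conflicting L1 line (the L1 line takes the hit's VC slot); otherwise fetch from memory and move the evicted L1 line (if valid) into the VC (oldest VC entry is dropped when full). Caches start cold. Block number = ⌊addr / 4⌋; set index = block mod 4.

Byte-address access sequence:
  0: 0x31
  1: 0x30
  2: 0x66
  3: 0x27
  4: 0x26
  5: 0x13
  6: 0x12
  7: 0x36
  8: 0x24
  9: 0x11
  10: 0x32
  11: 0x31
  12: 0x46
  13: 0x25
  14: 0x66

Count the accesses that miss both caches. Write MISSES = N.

MISSES = 6

  [0] addr=0x31 blk=12 s=0: MISS | VC []
  [1] addr=0x30 blk=12 s=0: L1-HIT | VC []
  [2] addr=0x66 blk=25 s=1: MISS | VC []
  [3] addr=0x27 blk=9 s=1: MISS | VC [25]
  [4] addr=0x26 blk=9 s=1: L1-HIT | VC [25]
  [5] addr=0x13 blk=4 s=0: MISS | VC [25, 12]
  [6] addr=0x12 blk=4 s=0: L1-HIT | VC [25, 12]
  [7] addr=0x36 blk=13 s=1: MISS | VC [25, 12, 9]
  [8] addr=0x24 blk=9 s=1: VC-HIT | VC [25, 12, 13]
  [9] addr=0x11 blk=4 s=0: L1-HIT | VC [25, 12, 13]
  [10] addr=0x32 blk=12 s=0: VC-HIT | VC [25, 4, 13]
  [11] addr=0x31 blk=12 s=0: L1-HIT | VC [25, 4, 13]
  [12] addr=0x46 blk=17 s=1: MISS | VC [25, 4, 13, 9]
  [13] addr=0x25 blk=9 s=1: VC-HIT | VC [25, 4, 13, 17]
  [14] addr=0x66 blk=25 s=1: VC-HIT | VC [9, 4, 13, 17]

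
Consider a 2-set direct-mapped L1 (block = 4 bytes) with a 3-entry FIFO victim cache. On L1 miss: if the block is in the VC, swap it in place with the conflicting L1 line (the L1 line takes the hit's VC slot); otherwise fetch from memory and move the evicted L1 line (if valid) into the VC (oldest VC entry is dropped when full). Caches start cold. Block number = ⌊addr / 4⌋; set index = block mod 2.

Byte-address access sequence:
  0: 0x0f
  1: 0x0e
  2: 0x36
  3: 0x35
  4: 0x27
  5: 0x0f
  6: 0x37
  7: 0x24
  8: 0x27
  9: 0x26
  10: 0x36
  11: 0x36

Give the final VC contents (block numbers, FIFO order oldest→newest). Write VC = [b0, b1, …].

0: 0xf (blk 3, set 1) → MISS  vc=[]
1: 0xe (blk 3, set 1) → L1-HIT  vc=[]
2: 0x36 (blk 13, set 1) → MISS  vc=[3]
3: 0x35 (blk 13, set 1) → L1-HIT  vc=[3]
4: 0x27 (blk 9, set 1) → MISS  vc=[3, 13]
5: 0xf (blk 3, set 1) → VC-HIT  vc=[9, 13]
6: 0x37 (blk 13, set 1) → VC-HIT  vc=[9, 3]
7: 0x24 (blk 9, set 1) → VC-HIT  vc=[13, 3]
8: 0x27 (blk 9, set 1) → L1-HIT  vc=[13, 3]
9: 0x26 (blk 9, set 1) → L1-HIT  vc=[13, 3]
10: 0x36 (blk 13, set 1) → VC-HIT  vc=[9, 3]
11: 0x36 (blk 13, set 1) → L1-HIT  vc=[9, 3]

VC = [9, 3]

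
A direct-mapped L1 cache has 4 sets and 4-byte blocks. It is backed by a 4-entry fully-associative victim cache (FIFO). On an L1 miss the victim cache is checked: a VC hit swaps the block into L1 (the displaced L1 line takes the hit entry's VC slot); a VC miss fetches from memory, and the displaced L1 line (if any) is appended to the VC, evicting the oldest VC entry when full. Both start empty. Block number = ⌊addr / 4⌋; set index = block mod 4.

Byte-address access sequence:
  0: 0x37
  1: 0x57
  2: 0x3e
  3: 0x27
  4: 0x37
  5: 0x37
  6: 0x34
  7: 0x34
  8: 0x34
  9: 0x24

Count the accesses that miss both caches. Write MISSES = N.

#0 0x37→b13/s1 MISS; vc=[]
#1 0x57→b21/s1 MISS; vc=[13]
#2 0x3e→b15/s3 MISS; vc=[13]
#3 0x27→b9/s1 MISS; vc=[13,21]
#4 0x37→b13/s1 VC-HIT; vc=[9,21]
#5 0x37→b13/s1 L1-HIT; vc=[9,21]
#6 0x34→b13/s1 L1-HIT; vc=[9,21]
#7 0x34→b13/s1 L1-HIT; vc=[9,21]
#8 0x34→b13/s1 L1-HIT; vc=[9,21]
#9 0x24→b9/s1 VC-HIT; vc=[13,21]

MISSES = 4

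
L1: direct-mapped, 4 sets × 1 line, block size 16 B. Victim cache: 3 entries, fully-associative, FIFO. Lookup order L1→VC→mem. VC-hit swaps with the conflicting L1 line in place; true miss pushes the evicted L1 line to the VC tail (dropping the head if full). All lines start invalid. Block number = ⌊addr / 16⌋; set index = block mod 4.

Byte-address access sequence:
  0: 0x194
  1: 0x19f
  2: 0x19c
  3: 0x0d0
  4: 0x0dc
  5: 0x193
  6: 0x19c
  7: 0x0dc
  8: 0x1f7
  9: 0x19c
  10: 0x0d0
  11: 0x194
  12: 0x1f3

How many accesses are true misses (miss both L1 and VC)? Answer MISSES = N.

MISSES = 3

  [0] addr=0x194 blk=25 s=1: MISS | VC []
  [1] addr=0x19f blk=25 s=1: L1-HIT | VC []
  [2] addr=0x19c blk=25 s=1: L1-HIT | VC []
  [3] addr=0xd0 blk=13 s=1: MISS | VC [25]
  [4] addr=0xdc blk=13 s=1: L1-HIT | VC [25]
  [5] addr=0x193 blk=25 s=1: VC-HIT | VC [13]
  [6] addr=0x19c blk=25 s=1: L1-HIT | VC [13]
  [7] addr=0xdc blk=13 s=1: VC-HIT | VC [25]
  [8] addr=0x1f7 blk=31 s=3: MISS | VC [25]
  [9] addr=0x19c blk=25 s=1: VC-HIT | VC [13]
  [10] addr=0xd0 blk=13 s=1: VC-HIT | VC [25]
  [11] addr=0x194 blk=25 s=1: VC-HIT | VC [13]
  [12] addr=0x1f3 blk=31 s=3: L1-HIT | VC [13]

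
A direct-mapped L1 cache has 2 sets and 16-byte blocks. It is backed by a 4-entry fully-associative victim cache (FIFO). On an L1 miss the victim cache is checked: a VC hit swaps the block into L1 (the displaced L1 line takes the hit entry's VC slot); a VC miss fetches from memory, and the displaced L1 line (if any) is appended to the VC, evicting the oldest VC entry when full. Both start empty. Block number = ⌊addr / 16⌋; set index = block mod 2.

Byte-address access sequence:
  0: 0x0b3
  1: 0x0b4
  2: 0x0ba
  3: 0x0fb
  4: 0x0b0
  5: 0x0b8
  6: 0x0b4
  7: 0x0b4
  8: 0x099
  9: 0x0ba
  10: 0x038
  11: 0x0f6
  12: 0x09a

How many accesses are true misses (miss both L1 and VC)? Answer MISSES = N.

  [0] addr=0xb3 blk=11 s=1: MISS | VC []
  [1] addr=0xb4 blk=11 s=1: L1-HIT | VC []
  [2] addr=0xba blk=11 s=1: L1-HIT | VC []
  [3] addr=0xfb blk=15 s=1: MISS | VC [11]
  [4] addr=0xb0 blk=11 s=1: VC-HIT | VC [15]
  [5] addr=0xb8 blk=11 s=1: L1-HIT | VC [15]
  [6] addr=0xb4 blk=11 s=1: L1-HIT | VC [15]
  [7] addr=0xb4 blk=11 s=1: L1-HIT | VC [15]
  [8] addr=0x99 blk=9 s=1: MISS | VC [15, 11]
  [9] addr=0xba blk=11 s=1: VC-HIT | VC [15, 9]
  [10] addr=0x38 blk=3 s=1: MISS | VC [15, 9, 11]
  [11] addr=0xf6 blk=15 s=1: VC-HIT | VC [3, 9, 11]
  [12] addr=0x9a blk=9 s=1: VC-HIT | VC [3, 15, 11]

MISSES = 4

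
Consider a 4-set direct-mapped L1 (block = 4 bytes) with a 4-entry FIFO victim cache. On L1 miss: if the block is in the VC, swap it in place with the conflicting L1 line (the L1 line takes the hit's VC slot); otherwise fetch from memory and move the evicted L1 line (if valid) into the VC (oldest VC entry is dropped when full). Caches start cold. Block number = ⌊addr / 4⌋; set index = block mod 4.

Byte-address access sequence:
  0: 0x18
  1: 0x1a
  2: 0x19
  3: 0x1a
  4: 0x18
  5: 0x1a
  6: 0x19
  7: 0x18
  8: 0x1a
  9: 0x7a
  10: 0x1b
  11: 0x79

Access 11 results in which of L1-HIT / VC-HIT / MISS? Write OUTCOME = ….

  [0] addr=0x18 blk=6 s=2: MISS | VC []
  [1] addr=0x1a blk=6 s=2: L1-HIT | VC []
  [2] addr=0x19 blk=6 s=2: L1-HIT | VC []
  [3] addr=0x1a blk=6 s=2: L1-HIT | VC []
  [4] addr=0x18 blk=6 s=2: L1-HIT | VC []
  [5] addr=0x1a blk=6 s=2: L1-HIT | VC []
  [6] addr=0x19 blk=6 s=2: L1-HIT | VC []
  [7] addr=0x18 blk=6 s=2: L1-HIT | VC []
  [8] addr=0x1a blk=6 s=2: L1-HIT | VC []
  [9] addr=0x7a blk=30 s=2: MISS | VC [6]
  [10] addr=0x1b blk=6 s=2: VC-HIT | VC [30]
  [11] addr=0x79 blk=30 s=2: VC-HIT | VC [6]

OUTCOME = VC-HIT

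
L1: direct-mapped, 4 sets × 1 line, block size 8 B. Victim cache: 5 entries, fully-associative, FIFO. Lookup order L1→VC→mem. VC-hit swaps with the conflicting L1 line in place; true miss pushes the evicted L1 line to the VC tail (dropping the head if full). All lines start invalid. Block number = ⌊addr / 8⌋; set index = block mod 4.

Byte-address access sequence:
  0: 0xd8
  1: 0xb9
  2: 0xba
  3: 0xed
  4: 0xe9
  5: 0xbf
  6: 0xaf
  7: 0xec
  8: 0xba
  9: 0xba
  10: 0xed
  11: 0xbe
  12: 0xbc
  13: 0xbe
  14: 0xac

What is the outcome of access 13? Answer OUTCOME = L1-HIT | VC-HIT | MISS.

OUTCOME = L1-HIT

#0 0xd8→b27/s3 MISS; vc=[]
#1 0xb9→b23/s3 MISS; vc=[27]
#2 0xba→b23/s3 L1-HIT; vc=[27]
#3 0xed→b29/s1 MISS; vc=[27]
#4 0xe9→b29/s1 L1-HIT; vc=[27]
#5 0xbf→b23/s3 L1-HIT; vc=[27]
#6 0xaf→b21/s1 MISS; vc=[27,29]
#7 0xec→b29/s1 VC-HIT; vc=[27,21]
#8 0xba→b23/s3 L1-HIT; vc=[27,21]
#9 0xba→b23/s3 L1-HIT; vc=[27,21]
#10 0xed→b29/s1 L1-HIT; vc=[27,21]
#11 0xbe→b23/s3 L1-HIT; vc=[27,21]
#12 0xbc→b23/s3 L1-HIT; vc=[27,21]
#13 0xbe→b23/s3 L1-HIT; vc=[27,21]
#14 0xac→b21/s1 VC-HIT; vc=[27,29]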